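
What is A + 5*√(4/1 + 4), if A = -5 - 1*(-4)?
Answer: -1 + 10*√2 ≈ 13.142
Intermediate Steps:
A = -1 (A = -5 + 4 = -1)
A + 5*√(4/1 + 4) = -1 + 5*√(4/1 + 4) = -1 + 5*√(4*1 + 4) = -1 + 5*√(4 + 4) = -1 + 5*√8 = -1 + 5*(2*√2) = -1 + 10*√2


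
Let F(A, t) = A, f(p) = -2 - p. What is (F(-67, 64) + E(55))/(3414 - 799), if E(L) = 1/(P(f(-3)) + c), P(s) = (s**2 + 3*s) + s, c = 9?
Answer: -937/36610 ≈ -0.025594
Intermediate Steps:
P(s) = s**2 + 4*s
E(L) = 1/14 (E(L) = 1/((-2 - 1*(-3))*(4 + (-2 - 1*(-3))) + 9) = 1/((-2 + 3)*(4 + (-2 + 3)) + 9) = 1/(1*(4 + 1) + 9) = 1/(1*5 + 9) = 1/(5 + 9) = 1/14)
(F(-67, 64) + E(55))/(3414 - 799) = (-67 + 1/14)/(3414 - 799) = -937/14/2615 = -937/14*1/2615 = -937/36610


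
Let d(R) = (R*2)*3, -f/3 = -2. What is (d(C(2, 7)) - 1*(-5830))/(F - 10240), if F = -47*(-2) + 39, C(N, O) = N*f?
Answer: -5902/10107 ≈ -0.58395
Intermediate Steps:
f = 6 (f = -3*(-2) = 6)
C(N, O) = 6*N (C(N, O) = N*6 = 6*N)
d(R) = 6*R (d(R) = (2*R)*3 = 6*R)
F = 133 (F = 94 + 39 = 133)
(d(C(2, 7)) - 1*(-5830))/(F - 10240) = (6*(6*2) - 1*(-5830))/(133 - 10240) = (6*12 + 5830)/(-10107) = (72 + 5830)*(-1/10107) = 5902*(-1/10107) = -5902/10107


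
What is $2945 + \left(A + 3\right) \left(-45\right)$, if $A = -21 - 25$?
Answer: $4880$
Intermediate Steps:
$A = -46$
$2945 + \left(A + 3\right) \left(-45\right) = 2945 + \left(-46 + 3\right) \left(-45\right) = 2945 - -1935 = 2945 + 1935 = 4880$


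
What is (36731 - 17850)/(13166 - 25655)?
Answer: -18881/12489 ≈ -1.5118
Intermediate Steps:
(36731 - 17850)/(13166 - 25655) = 18881/(-12489) = 18881*(-1/12489) = -18881/12489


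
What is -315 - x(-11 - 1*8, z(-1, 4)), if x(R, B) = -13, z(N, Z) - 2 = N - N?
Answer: -302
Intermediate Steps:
z(N, Z) = 2 (z(N, Z) = 2 + (N - N) = 2 + 0 = 2)
-315 - x(-11 - 1*8, z(-1, 4)) = -315 - 1*(-13) = -315 + 13 = -302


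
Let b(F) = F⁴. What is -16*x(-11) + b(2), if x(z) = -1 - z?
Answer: -144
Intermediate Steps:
-16*x(-11) + b(2) = -16*(-1 - 1*(-11)) + 2⁴ = -16*(-1 + 11) + 16 = -16*10 + 16 = -160 + 16 = -144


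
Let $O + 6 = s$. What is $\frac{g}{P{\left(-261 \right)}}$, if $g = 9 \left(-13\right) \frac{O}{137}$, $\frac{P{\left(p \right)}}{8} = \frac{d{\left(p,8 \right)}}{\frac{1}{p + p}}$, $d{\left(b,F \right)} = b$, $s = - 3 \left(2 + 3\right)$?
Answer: $\frac{91}{5530416} \approx 1.6454 \cdot 10^{-5}$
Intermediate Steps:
$s = -15$ ($s = \left(-3\right) 5 = -15$)
$O = -21$ ($O = -6 - 15 = -21$)
$P{\left(p \right)} = 16 p^{2}$ ($P{\left(p \right)} = 8 \frac{p}{\frac{1}{p + p}} = 8 \frac{p}{\frac{1}{2 p}} = 8 \frac{p}{\frac{1}{2} \frac{1}{p}} = 8 p 2 p = 8 \cdot 2 p^{2} = 16 p^{2}$)
$g = \frac{2457}{137}$ ($g = 9 \left(-13\right) \left(- \frac{21}{137}\right) = - 117 \left(\left(-21\right) \frac{1}{137}\right) = \left(-117\right) \left(- \frac{21}{137}\right) = \frac{2457}{137} \approx 17.934$)
$\frac{g}{P{\left(-261 \right)}} = \frac{2457}{137 \cdot 16 \left(-261\right)^{2}} = \frac{2457}{137 \cdot 16 \cdot 68121} = \frac{2457}{137 \cdot 1089936} = \frac{2457}{137} \cdot \frac{1}{1089936} = \frac{91}{5530416}$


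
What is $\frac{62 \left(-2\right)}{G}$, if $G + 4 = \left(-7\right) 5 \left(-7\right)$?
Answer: $- \frac{124}{241} \approx -0.51452$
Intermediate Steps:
$G = 241$ ($G = -4 + \left(-7\right) 5 \left(-7\right) = -4 - -245 = -4 + 245 = 241$)
$\frac{62 \left(-2\right)}{G} = \frac{62 \left(-2\right)}{241} = \left(-124\right) \frac{1}{241} = - \frac{124}{241}$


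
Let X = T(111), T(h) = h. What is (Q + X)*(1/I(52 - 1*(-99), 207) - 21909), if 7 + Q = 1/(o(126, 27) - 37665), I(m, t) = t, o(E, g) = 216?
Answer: -17663072765590/7751943 ≈ -2.2785e+6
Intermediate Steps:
Q = -262144/37449 (Q = -7 + 1/(216 - 37665) = -7 + 1/(-37449) = -7 - 1/37449 = -262144/37449 ≈ -7.0000)
X = 111
(Q + X)*(1/I(52 - 1*(-99), 207) - 21909) = (-262144/37449 + 111)*(1/207 - 21909) = 3894695*(1/207 - 21909)/37449 = (3894695/37449)*(-4535162/207) = -17663072765590/7751943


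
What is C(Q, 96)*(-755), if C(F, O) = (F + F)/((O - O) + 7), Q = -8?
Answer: 12080/7 ≈ 1725.7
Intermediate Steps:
C(F, O) = 2*F/7 (C(F, O) = (2*F)/(0 + 7) = (2*F)/7 = (2*F)*(⅐) = 2*F/7)
C(Q, 96)*(-755) = ((2/7)*(-8))*(-755) = -16/7*(-755) = 12080/7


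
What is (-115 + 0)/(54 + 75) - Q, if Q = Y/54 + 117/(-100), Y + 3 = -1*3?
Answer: 15079/38700 ≈ 0.38964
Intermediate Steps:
Y = -6 (Y = -3 - 1*3 = -3 - 3 = -6)
Q = -1153/900 (Q = -6/54 + 117/(-100) = -6*1/54 + 117*(-1/100) = -⅑ - 117/100 = -1153/900 ≈ -1.2811)
(-115 + 0)/(54 + 75) - Q = (-115 + 0)/(54 + 75) - 1*(-1153/900) = -115/129 + 1153/900 = 15079/38700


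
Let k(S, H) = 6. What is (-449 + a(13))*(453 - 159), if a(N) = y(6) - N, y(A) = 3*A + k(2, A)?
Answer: -128772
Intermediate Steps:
y(A) = 6 + 3*A (y(A) = 3*A + 6 = 6 + 3*A)
a(N) = 24 - N (a(N) = (6 + 3*6) - N = (6 + 18) - N = 24 - N)
(-449 + a(13))*(453 - 159) = (-449 + (24 - 1*13))*(453 - 159) = (-449 + (24 - 13))*294 = (-449 + 11)*294 = -438*294 = -128772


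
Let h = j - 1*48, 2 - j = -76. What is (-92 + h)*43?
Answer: -2666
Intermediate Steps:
j = 78 (j = 2 - 1*(-76) = 2 + 76 = 78)
h = 30 (h = 78 - 1*48 = 78 - 48 = 30)
(-92 + h)*43 = (-92 + 30)*43 = -62*43 = -2666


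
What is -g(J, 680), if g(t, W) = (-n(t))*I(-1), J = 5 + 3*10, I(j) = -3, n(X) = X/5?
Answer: -21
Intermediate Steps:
n(X) = X/5 (n(X) = X*(⅕) = X/5)
J = 35 (J = 5 + 30 = 35)
g(t, W) = 3*t/5 (g(t, W) = -t/5*(-3) = 3*t/5)
-g(J, 680) = -3*35/5 = -1*21 = -21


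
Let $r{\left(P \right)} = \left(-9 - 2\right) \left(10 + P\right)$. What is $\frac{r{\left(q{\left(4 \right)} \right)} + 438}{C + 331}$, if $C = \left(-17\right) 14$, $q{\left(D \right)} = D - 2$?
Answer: $\frac{102}{31} \approx 3.2903$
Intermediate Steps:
$q{\left(D \right)} = -2 + D$
$r{\left(P \right)} = -110 - 11 P$ ($r{\left(P \right)} = - 11 \left(10 + P\right) = -110 - 11 P$)
$C = -238$
$\frac{r{\left(q{\left(4 \right)} \right)} + 438}{C + 331} = \frac{\left(-110 - 11 \left(-2 + 4\right)\right) + 438}{-238 + 331} = \frac{\left(-110 - 22\right) + 438}{93} = \left(\left(-110 - 22\right) + 438\right) \frac{1}{93} = \left(-132 + 438\right) \frac{1}{93} = 306 \cdot \frac{1}{93} = \frac{102}{31}$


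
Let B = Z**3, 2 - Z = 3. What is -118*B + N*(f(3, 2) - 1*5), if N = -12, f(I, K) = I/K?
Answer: 160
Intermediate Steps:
Z = -1 (Z = 2 - 1*3 = 2 - 3 = -1)
B = -1 (B = (-1)**3 = -1)
-118*B + N*(f(3, 2) - 1*5) = -118*(-1) - 12*(3/2 - 1*5) = 118 - 12*(3*(1/2) - 5) = 118 - 12*(3/2 - 5) = 118 - 12*(-7/2) = 118 + 42 = 160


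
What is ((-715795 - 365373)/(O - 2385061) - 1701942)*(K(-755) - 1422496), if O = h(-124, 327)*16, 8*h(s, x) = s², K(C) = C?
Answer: 5702819147240944410/2354309 ≈ 2.4223e+12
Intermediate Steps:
h(s, x) = s²/8
O = 30752 (O = ((⅛)*(-124)²)*16 = ((⅛)*15376)*16 = 1922*16 = 30752)
((-715795 - 365373)/(O - 2385061) - 1701942)*(K(-755) - 1422496) = ((-715795 - 365373)/(30752 - 2385061) - 1701942)*(-755 - 1422496) = (-1081168/(-2354309) - 1701942)*(-1423251) = (-1081168*(-1/2354309) - 1701942)*(-1423251) = (1081168/2354309 - 1701942)*(-1423251) = -4006896286910/2354309*(-1423251) = 5702819147240944410/2354309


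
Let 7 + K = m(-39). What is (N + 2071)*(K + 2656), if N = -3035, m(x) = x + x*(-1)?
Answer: -2553636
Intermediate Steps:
m(x) = 0 (m(x) = x - x = 0)
K = -7 (K = -7 + 0 = -7)
(N + 2071)*(K + 2656) = (-3035 + 2071)*(-7 + 2656) = -964*2649 = -2553636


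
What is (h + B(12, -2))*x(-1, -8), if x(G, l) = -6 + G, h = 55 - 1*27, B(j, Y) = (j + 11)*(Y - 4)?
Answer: 770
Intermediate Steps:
B(j, Y) = (-4 + Y)*(11 + j) (B(j, Y) = (11 + j)*(-4 + Y) = (-4 + Y)*(11 + j))
h = 28 (h = 55 - 27 = 28)
(h + B(12, -2))*x(-1, -8) = (28 + (-44 - 4*12 + 11*(-2) - 2*12))*(-6 - 1) = (28 + (-44 - 48 - 22 - 24))*(-7) = (28 - 138)*(-7) = -110*(-7) = 770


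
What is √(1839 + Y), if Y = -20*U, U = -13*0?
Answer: √1839 ≈ 42.884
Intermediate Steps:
U = 0
Y = 0 (Y = -20*0 = 0)
√(1839 + Y) = √(1839 + 0) = √1839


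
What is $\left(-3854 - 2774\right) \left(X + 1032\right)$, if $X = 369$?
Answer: $-9285828$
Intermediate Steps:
$\left(-3854 - 2774\right) \left(X + 1032\right) = \left(-3854 - 2774\right) \left(369 + 1032\right) = \left(-6628\right) 1401 = -9285828$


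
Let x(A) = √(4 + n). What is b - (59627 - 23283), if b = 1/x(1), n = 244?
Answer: -36344 + √62/124 ≈ -36344.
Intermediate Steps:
x(A) = 2*√62 (x(A) = √(4 + 244) = √248 = 2*√62)
b = √62/124 (b = 1/(2*√62) = √62/124 ≈ 0.063500)
b - (59627 - 23283) = √62/124 - (59627 - 23283) = √62/124 - 1*36344 = √62/124 - 36344 = -36344 + √62/124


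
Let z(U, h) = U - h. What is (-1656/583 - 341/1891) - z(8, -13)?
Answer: -854252/35563 ≈ -24.021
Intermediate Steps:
(-1656/583 - 341/1891) - z(8, -13) = (-1656/583 - 341/1891) - (8 - 1*(-13)) = (-1656*1/583 - 341*1/1891) - (8 + 13) = (-1656/583 - 11/61) - 1*21 = -107429/35563 - 21 = -854252/35563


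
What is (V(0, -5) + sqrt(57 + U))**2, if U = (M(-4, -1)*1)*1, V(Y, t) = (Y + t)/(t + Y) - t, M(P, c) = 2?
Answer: (6 + sqrt(59))**2 ≈ 187.17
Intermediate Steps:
V(Y, t) = 1 - t (V(Y, t) = (Y + t)/(Y + t) - t = 1 - t)
U = 2 (U = (2*1)*1 = 2*1 = 2)
(V(0, -5) + sqrt(57 + U))**2 = ((1 - 1*(-5)) + sqrt(57 + 2))**2 = ((1 + 5) + sqrt(59))**2 = (6 + sqrt(59))**2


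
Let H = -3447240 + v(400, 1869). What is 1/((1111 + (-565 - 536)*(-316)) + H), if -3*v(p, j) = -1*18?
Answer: -1/3098207 ≈ -3.2277e-7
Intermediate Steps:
v(p, j) = 6 (v(p, j) = -(-1)*18/3 = -1/3*(-18) = 6)
H = -3447234 (H = -3447240 + 6 = -3447234)
1/((1111 + (-565 - 536)*(-316)) + H) = 1/((1111 + (-565 - 536)*(-316)) - 3447234) = 1/((1111 - 1101*(-316)) - 3447234) = 1/((1111 + 347916) - 3447234) = 1/(349027 - 3447234) = 1/(-3098207) = -1/3098207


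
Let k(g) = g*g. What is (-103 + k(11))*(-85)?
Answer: -1530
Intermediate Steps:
k(g) = g**2
(-103 + k(11))*(-85) = (-103 + 11**2)*(-85) = (-103 + 121)*(-85) = 18*(-85) = -1530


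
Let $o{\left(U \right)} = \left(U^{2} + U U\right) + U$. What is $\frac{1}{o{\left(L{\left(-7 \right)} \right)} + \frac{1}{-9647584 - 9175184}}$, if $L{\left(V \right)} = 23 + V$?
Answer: $\frac{18822768}{9938421503} \approx 0.0018939$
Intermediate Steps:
$o{\left(U \right)} = U + 2 U^{2}$ ($o{\left(U \right)} = \left(U^{2} + U^{2}\right) + U = 2 U^{2} + U = U + 2 U^{2}$)
$\frac{1}{o{\left(L{\left(-7 \right)} \right)} + \frac{1}{-9647584 - 9175184}} = \frac{1}{\left(23 - 7\right) \left(1 + 2 \left(23 - 7\right)\right) + \frac{1}{-9647584 - 9175184}} = \frac{1}{16 \left(1 + 2 \cdot 16\right) + \frac{1}{-18822768}} = \frac{1}{16 \left(1 + 32\right) - \frac{1}{18822768}} = \frac{1}{16 \cdot 33 - \frac{1}{18822768}} = \frac{1}{528 - \frac{1}{18822768}} = \frac{1}{\frac{9938421503}{18822768}} = \frac{18822768}{9938421503}$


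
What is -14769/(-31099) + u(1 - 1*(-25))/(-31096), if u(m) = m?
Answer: 17632625/37194404 ≈ 0.47407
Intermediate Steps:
-14769/(-31099) + u(1 - 1*(-25))/(-31096) = -14769/(-31099) + (1 - 1*(-25))/(-31096) = -14769*(-1/31099) + (1 + 25)*(-1/31096) = 14769/31099 + 26*(-1/31096) = 14769/31099 - 1/1196 = 17632625/37194404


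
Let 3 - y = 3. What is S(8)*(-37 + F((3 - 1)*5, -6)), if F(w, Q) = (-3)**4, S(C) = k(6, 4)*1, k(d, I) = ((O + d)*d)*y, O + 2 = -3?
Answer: 0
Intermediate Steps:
y = 0 (y = 3 - 1*3 = 3 - 3 = 0)
O = -5 (O = -2 - 3 = -5)
k(d, I) = 0 (k(d, I) = ((-5 + d)*d)*0 = (d*(-5 + d))*0 = 0)
S(C) = 0 (S(C) = 0*1 = 0)
F(w, Q) = 81
S(8)*(-37 + F((3 - 1)*5, -6)) = 0*(-37 + 81) = 0*44 = 0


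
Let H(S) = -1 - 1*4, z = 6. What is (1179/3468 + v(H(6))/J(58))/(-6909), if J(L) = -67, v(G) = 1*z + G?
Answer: -25175/535115868 ≈ -4.7046e-5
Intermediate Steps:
H(S) = -5 (H(S) = -1 - 4 = -5)
v(G) = 6 + G (v(G) = 1*6 + G = 6 + G)
(1179/3468 + v(H(6))/J(58))/(-6909) = (1179/3468 + (6 - 5)/(-67))/(-6909) = (1179*(1/3468) + 1*(-1/67))*(-1/6909) = (393/1156 - 1/67)*(-1/6909) = (25175/77452)*(-1/6909) = -25175/535115868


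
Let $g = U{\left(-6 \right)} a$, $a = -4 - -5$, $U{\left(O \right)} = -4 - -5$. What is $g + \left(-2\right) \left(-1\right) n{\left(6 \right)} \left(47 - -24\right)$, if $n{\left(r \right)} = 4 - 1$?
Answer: $427$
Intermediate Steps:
$U{\left(O \right)} = 1$ ($U{\left(O \right)} = -4 + 5 = 1$)
$a = 1$ ($a = -4 + 5 = 1$)
$n{\left(r \right)} = 3$
$g = 1$ ($g = 1 \cdot 1 = 1$)
$g + \left(-2\right) \left(-1\right) n{\left(6 \right)} \left(47 - -24\right) = 1 + \left(-2\right) \left(-1\right) 3 \left(47 - -24\right) = 1 + 2 \cdot 3 \left(47 + 24\right) = 1 + 6 \cdot 71 = 1 + 426 = 427$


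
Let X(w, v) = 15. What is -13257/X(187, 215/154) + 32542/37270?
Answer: -16453342/18635 ≈ -882.93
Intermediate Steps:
-13257/X(187, 215/154) + 32542/37270 = -13257/15 + 32542/37270 = -13257*1/15 + 32542*(1/37270) = -4419/5 + 16271/18635 = -16453342/18635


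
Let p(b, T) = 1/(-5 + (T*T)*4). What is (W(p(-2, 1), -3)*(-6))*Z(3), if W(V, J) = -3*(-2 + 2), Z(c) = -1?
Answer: 0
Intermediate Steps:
p(b, T) = 1/(-5 + 4*T²) (p(b, T) = 1/(-5 + T²*4) = 1/(-5 + 4*T²))
W(V, J) = 0 (W(V, J) = -3*0 = 0)
(W(p(-2, 1), -3)*(-6))*Z(3) = (0*(-6))*(-1) = 0*(-1) = 0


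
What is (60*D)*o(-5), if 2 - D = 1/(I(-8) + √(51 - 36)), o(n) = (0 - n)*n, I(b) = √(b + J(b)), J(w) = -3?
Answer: -3000 + 750*√15/13 - 750*I*√11/13 ≈ -2776.6 - 191.34*I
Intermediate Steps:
I(b) = √(-3 + b) (I(b) = √(b - 3) = √(-3 + b))
o(n) = -n² (o(n) = (-n)*n = -n²)
D = 2 - 1/(√15 + I*√11) (D = 2 - 1/(√(-3 - 8) + √(51 - 36)) = 2 - 1/(√(-11) + √15) = 2 - 1/(I*√11 + √15) = 2 - 1/(√15 + I*√11) ≈ 1.851 + 0.12756*I)
(60*D)*o(-5) = (60*(2 - √15/26 + I*√11/26))*(-1*(-5)²) = (120 - 30*√15/13 + 30*I*√11/13)*(-1*25) = (120 - 30*√15/13 + 30*I*√11/13)*(-25) = -3000 + 750*√15/13 - 750*I*√11/13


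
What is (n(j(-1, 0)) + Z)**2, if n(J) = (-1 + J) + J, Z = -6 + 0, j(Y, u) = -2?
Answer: 121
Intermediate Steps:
Z = -6
n(J) = -1 + 2*J
(n(j(-1, 0)) + Z)**2 = ((-1 + 2*(-2)) - 6)**2 = ((-1 - 4) - 6)**2 = (-5 - 6)**2 = (-11)**2 = 121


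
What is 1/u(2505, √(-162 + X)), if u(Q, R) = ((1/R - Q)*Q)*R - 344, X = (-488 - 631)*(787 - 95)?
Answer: 2161/30497058321751238671 + 6275025*I*√774510/30497058321751238671 ≈ 7.0859e-17 + 1.8108e-10*I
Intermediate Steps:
X = -774348 (X = -1119*692 = -774348)
u(Q, R) = -344 + Q*R*(1/R - Q) (u(Q, R) = (Q*(1/R - Q))*R - 344 = Q*R*(1/R - Q) - 344 = -344 + Q*R*(1/R - Q))
1/u(2505, √(-162 + X)) = 1/(-344 + 2505 - 1*√(-162 - 774348)*2505²) = 1/(-344 + 2505 - 1*√(-774510)*6275025) = 1/(-344 + 2505 - 1*I*√774510*6275025) = 1/(-344 + 2505 - 6275025*I*√774510) = 1/(2161 - 6275025*I*√774510)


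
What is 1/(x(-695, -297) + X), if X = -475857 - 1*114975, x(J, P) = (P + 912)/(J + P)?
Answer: -992/586105959 ≈ -1.6925e-6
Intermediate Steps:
x(J, P) = (912 + P)/(J + P)
X = -590832 (X = -475857 - 114975 = -590832)
1/(x(-695, -297) + X) = 1/((912 - 297)/(-695 - 297) - 590832) = 1/(615/(-992) - 590832) = 1/(-1/992*615 - 590832) = 1/(-615/992 - 590832) = 1/(-586105959/992) = -992/586105959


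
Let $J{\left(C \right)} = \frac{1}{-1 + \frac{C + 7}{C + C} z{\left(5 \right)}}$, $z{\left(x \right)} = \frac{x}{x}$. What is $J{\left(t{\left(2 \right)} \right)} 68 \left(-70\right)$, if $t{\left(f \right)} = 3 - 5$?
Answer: $\frac{19040}{9} \approx 2115.6$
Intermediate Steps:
$z{\left(x \right)} = 1$
$t{\left(f \right)} = -2$
$J{\left(C \right)} = \frac{1}{-1 + \frac{7 + C}{2 C}}$ ($J{\left(C \right)} = \frac{1}{-1 + \frac{C + 7}{C + C} 1} = \frac{1}{-1 + \frac{7 + C}{2 C} 1} = \frac{1}{-1 + \frac{7 + C}{2 C}}$)
$J{\left(t{\left(2 \right)} \right)} 68 \left(-70\right) = 2 \left(-2\right) \frac{1}{7 - -2} \cdot 68 \left(-70\right) = 2 \left(-2\right) \frac{1}{7 + 2} \cdot 68 \left(-70\right) = 2 \left(-2\right) \frac{1}{9} \cdot 68 \left(-70\right) = \left(- \frac{4}{9}\right) 68 \left(-70\right) = \left(- \frac{272}{9}\right) \left(-70\right) = \frac{19040}{9}$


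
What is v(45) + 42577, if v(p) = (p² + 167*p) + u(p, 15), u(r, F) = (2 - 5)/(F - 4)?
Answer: 573284/11 ≈ 52117.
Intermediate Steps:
u(r, F) = -3/(-4 + F)
v(p) = -3/11 + p² + 167*p (v(p) = (p² + 167*p) - 3/(-4 + 15) = (p² + 167*p) - 3/11 = -3/11 + p² + 167*p)
v(45) + 42577 = (-3/11 + 45² + 167*45) + 42577 = (-3/11 + 2025 + 7515) + 42577 = 104937/11 + 42577 = 573284/11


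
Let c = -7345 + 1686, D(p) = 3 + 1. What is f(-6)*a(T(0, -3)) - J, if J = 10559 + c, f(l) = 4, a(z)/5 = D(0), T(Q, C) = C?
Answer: -4820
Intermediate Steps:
D(p) = 4
a(z) = 20 (a(z) = 5*4 = 20)
c = -5659
J = 4900 (J = 10559 - 5659 = 4900)
f(-6)*a(T(0, -3)) - J = 4*20 - 1*4900 = 80 - 4900 = -4820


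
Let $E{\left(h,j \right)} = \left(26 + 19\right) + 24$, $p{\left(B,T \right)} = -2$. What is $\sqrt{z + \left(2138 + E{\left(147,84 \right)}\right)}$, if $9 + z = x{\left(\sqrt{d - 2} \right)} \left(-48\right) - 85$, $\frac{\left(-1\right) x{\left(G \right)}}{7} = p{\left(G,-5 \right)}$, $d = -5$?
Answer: $\sqrt{1441} \approx 37.961$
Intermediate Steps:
$E{\left(h,j \right)} = 69$ ($E{\left(h,j \right)} = 45 + 24 = 69$)
$x{\left(G \right)} = 14$ ($x{\left(G \right)} = \left(-7\right) \left(-2\right) = 14$)
$z = -766$ ($z = -9 + \left(14 \left(-48\right) - 85\right) = -9 - 757 = -766$)
$\sqrt{z + \left(2138 + E{\left(147,84 \right)}\right)} = \sqrt{-766 + \left(2138 + 69\right)} = \sqrt{-766 + 2207} = \sqrt{1441}$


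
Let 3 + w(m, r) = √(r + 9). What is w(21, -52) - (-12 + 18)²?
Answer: -39 + I*√43 ≈ -39.0 + 6.5574*I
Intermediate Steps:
w(m, r) = -3 + √(9 + r) (w(m, r) = -3 + √(r + 9) = -3 + √(9 + r))
w(21, -52) - (-12 + 18)² = (-3 + √(9 - 52)) - (-12 + 18)² = (-3 + √(-43)) - 1*6² = (-3 + I*√43) - 1*36 = (-3 + I*√43) - 36 = -39 + I*√43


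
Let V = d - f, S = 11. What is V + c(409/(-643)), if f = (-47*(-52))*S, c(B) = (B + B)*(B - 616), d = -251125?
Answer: -114618208495/413449 ≈ -2.7722e+5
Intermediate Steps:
c(B) = 2*B*(-616 + B) (c(B) = (2*B)*(-616 + B) = 2*B*(-616 + B))
f = 26884 (f = -47*(-52)*11 = 2444*11 = 26884)
V = -278009 (V = -251125 - 1*26884 = -251125 - 26884 = -278009)
V + c(409/(-643)) = -278009 + 2*(409/(-643))*(-616 + 409/(-643)) = -278009 + 2*(409*(-1/643))*(-616 + 409*(-1/643)) = -278009 + 2*(-409/643)*(-616 - 409/643) = -278009 + 2*(-409/643)*(-396497/643) = -278009 + 324334546/413449 = -114618208495/413449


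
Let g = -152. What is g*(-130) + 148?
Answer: 19908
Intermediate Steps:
g*(-130) + 148 = -152*(-130) + 148 = 19760 + 148 = 19908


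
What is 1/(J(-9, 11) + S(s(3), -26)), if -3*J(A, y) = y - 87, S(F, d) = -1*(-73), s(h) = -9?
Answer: 3/295 ≈ 0.010169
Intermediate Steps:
S(F, d) = 73
J(A, y) = 29 - y/3 (J(A, y) = -(y - 87)/3 = -(-87 + y)/3 = 29 - y/3)
1/(J(-9, 11) + S(s(3), -26)) = 1/((29 - ⅓*11) + 73) = 1/((29 - 11/3) + 73) = 1/(76/3 + 73) = 1/(295/3) = 3/295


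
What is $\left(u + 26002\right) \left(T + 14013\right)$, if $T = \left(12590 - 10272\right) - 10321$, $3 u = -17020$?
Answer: $\frac{366525860}{3} \approx 1.2218 \cdot 10^{8}$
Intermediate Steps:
$u = - \frac{17020}{3}$ ($u = \frac{1}{3} \left(-17020\right) = - \frac{17020}{3} \approx -5673.3$)
$T = -8003$ ($T = 2318 - 10321 = -8003$)
$\left(u + 26002\right) \left(T + 14013\right) = \left(- \frac{17020}{3} + 26002\right) \left(-8003 + 14013\right) = \frac{60986}{3} \cdot 6010 = \frac{366525860}{3}$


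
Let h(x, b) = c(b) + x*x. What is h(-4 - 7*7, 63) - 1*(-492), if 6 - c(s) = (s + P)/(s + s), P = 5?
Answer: 208307/63 ≈ 3306.5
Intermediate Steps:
c(s) = 6 - (5 + s)/(2*s) (c(s) = 6 - (s + 5)/(s + s) = 6 - (5 + s)/(2*s))
h(x, b) = x² + (-5 + 11*b)/(2*b) (h(x, b) = (-5 + 11*b)/(2*b) + x*x = (-5 + 11*b)/(2*b) + x² = x² + (-5 + 11*b)/(2*b))
h(-4 - 7*7, 63) - 1*(-492) = (11/2 + (-4 - 7*7)² - 5/2/63) - 1*(-492) = (11/2 + (-4 - 49)² - 5/2*1/63) + 492 = (11/2 + (-53)² - 5/126) + 492 = (11/2 + 2809 - 5/126) + 492 = 177311/63 + 492 = 208307/63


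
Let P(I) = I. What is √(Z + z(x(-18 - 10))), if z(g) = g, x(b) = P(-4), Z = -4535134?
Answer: 97*I*√482 ≈ 2129.6*I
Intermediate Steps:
x(b) = -4
√(Z + z(x(-18 - 10))) = √(-4535134 - 4) = √(-4535138) = 97*I*√482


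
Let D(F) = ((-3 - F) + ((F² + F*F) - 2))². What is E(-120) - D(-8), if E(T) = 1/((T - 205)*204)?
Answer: -1137774301/66300 ≈ -17161.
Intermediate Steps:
E(T) = 1/(204*(-205 + T)) (E(T) = (1/204)/(-205 + T) = 1/(204*(-205 + T)))
D(F) = (-5 - F + 2*F²)² (D(F) = ((-3 - F) + ((F² + F²) - 2))² = ((-3 - F) + (2*F² - 2))² = ((-3 - F) + (-2 + 2*F²))² = (-5 - F + 2*F²)²)
E(-120) - D(-8) = 1/(204*(-205 - 120)) - (5 - 8 - 2*(-8)²)² = (1/204)/(-325) - (5 - 8 - 2*64)² = (1/204)*(-1/325) - (5 - 8 - 128)² = -1/66300 - 1*(-131)² = -1/66300 - 1*17161 = -1/66300 - 17161 = -1137774301/66300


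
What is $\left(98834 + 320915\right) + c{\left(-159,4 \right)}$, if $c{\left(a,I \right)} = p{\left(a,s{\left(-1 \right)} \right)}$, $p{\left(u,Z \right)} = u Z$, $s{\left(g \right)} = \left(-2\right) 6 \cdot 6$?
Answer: $431197$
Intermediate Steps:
$s{\left(g \right)} = -72$ ($s{\left(g \right)} = \left(-12\right) 6 = -72$)
$p{\left(u,Z \right)} = Z u$
$c{\left(a,I \right)} = - 72 a$
$\left(98834 + 320915\right) + c{\left(-159,4 \right)} = \left(98834 + 320915\right) - -11448 = 419749 + 11448 = 431197$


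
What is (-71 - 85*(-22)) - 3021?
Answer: -1222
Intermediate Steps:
(-71 - 85*(-22)) - 3021 = (-71 + 1870) - 3021 = 1799 - 3021 = -1222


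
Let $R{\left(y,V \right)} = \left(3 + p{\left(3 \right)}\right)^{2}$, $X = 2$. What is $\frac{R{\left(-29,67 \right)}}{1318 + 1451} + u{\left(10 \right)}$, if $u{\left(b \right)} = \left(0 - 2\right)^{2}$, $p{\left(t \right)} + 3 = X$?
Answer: $\frac{11080}{2769} \approx 4.0014$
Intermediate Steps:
$p{\left(t \right)} = -1$ ($p{\left(t \right)} = -3 + 2 = -1$)
$R{\left(y,V \right)} = 4$ ($R{\left(y,V \right)} = \left(3 - 1\right)^{2} = 2^{2} = 4$)
$u{\left(b \right)} = 4$ ($u{\left(b \right)} = \left(-2\right)^{2} = 4$)
$\frac{R{\left(-29,67 \right)}}{1318 + 1451} + u{\left(10 \right)} = \frac{4}{1318 + 1451} + 4 = \frac{4}{2769} + 4 = \frac{11080}{2769}$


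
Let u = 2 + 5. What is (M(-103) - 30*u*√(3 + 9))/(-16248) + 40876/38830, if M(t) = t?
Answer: 30370579/28677720 + 35*√3/1354 ≈ 1.1038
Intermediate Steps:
u = 7
(M(-103) - 30*u*√(3 + 9))/(-16248) + 40876/38830 = (-103 - 30*7*√(3 + 9))/(-16248) + 40876/38830 = (-103 - 210*√12)*(-1/16248) + 40876*(1/38830) = (-103 - 210*2*√3)*(-1/16248) + 1858/1765 = (-103 - 420*√3)*(-1/16248) + 1858/1765 = (103/16248 + 35*√3/1354) + 1858/1765 = 30370579/28677720 + 35*√3/1354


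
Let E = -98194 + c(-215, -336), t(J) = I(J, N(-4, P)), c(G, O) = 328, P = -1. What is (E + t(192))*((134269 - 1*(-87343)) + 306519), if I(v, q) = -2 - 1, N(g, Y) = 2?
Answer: -51687652839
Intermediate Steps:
I(v, q) = -3
t(J) = -3
E = -97866 (E = -98194 + 328 = -97866)
(E + t(192))*((134269 - 1*(-87343)) + 306519) = (-97866 - 3)*((134269 - 1*(-87343)) + 306519) = -97869*((134269 + 87343) + 306519) = -97869*(221612 + 306519) = -97869*528131 = -51687652839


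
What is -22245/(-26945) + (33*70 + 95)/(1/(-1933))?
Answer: -25052729036/5389 ≈ -4.6489e+6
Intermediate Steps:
-22245/(-26945) + (33*70 + 95)/(1/(-1933)) = -22245*(-1/26945) + (2310 + 95)/(-1/1933) = 4449/5389 + 2405*(-1933) = 4449/5389 - 4648865 = -25052729036/5389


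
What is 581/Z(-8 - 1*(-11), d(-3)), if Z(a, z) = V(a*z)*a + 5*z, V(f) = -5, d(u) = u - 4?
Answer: -581/50 ≈ -11.620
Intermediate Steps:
d(u) = -4 + u
Z(a, z) = -5*a + 5*z
581/Z(-8 - 1*(-11), d(-3)) = 581/(-5*(-8 - 1*(-11)) + 5*(-4 - 3)) = 581/(-5*(-8 + 11) + 5*(-7)) = 581/(-5*3 - 35) = 581/(-15 - 35) = 581/(-50) = 581*(-1/50) = -581/50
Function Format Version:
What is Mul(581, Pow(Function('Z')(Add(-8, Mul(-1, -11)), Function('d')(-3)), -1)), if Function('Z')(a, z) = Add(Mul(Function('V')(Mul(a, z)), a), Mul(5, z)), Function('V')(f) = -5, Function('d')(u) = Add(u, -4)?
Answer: Rational(-581, 50) ≈ -11.620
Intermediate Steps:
Function('d')(u) = Add(-4, u)
Function('Z')(a, z) = Add(Mul(-5, a), Mul(5, z))
Mul(581, Pow(Function('Z')(Add(-8, Mul(-1, -11)), Function('d')(-3)), -1)) = Mul(581, Pow(Add(Mul(-5, Add(-8, Mul(-1, -11))), Mul(5, Add(-4, -3))), -1)) = Mul(581, Pow(Add(Mul(-5, Add(-8, 11)), Mul(5, -7)), -1)) = Mul(581, Pow(Add(Mul(-5, 3), -35), -1)) = Mul(581, Pow(Add(-15, -35), -1)) = Mul(581, Pow(-50, -1)) = Mul(581, Rational(-1, 50)) = Rational(-581, 50)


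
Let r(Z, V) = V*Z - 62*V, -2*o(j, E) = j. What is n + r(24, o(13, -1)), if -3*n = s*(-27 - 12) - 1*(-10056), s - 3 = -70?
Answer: -3976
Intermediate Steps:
s = -67 (s = 3 - 70 = -67)
o(j, E) = -j/2
r(Z, V) = -62*V + V*Z
n = -4223 (n = -(-67*(-27 - 12) - 1*(-10056))/3 = -(-67*(-39) + 10056)/3 = -(2613 + 10056)/3 = -⅓*12669 = -4223)
n + r(24, o(13, -1)) = -4223 + (-½*13)*(-62 + 24) = -4223 - 13/2*(-38) = -4223 + 247 = -3976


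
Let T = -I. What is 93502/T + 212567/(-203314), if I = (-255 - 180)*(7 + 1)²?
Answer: 3273100087/1415065440 ≈ 2.3130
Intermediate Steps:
I = -27840 (I = -435*8² = -435*64 = -27840)
T = 27840 (T = -1*(-27840) = 27840)
93502/T + 212567/(-203314) = 93502/27840 + 212567/(-203314) = 93502*(1/27840) + 212567*(-1/203314) = 46751/13920 - 212567/203314 = 3273100087/1415065440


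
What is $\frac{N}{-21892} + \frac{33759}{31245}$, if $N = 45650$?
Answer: $- \frac{114547037}{114002590} \approx -1.0048$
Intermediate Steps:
$\frac{N}{-21892} + \frac{33759}{31245} = \frac{45650}{-21892} + \frac{33759}{31245} = 45650 \left(- \frac{1}{21892}\right) + 33759 \cdot \frac{1}{31245} = - \frac{22825}{10946} + \frac{11253}{10415} = - \frac{114547037}{114002590}$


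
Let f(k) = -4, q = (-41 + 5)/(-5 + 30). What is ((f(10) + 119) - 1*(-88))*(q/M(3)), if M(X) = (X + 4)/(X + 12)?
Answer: -3132/5 ≈ -626.40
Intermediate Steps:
q = -36/25 ≈ -1.4400
M(X) = (4 + X)/(12 + X)
((f(10) + 119) - 1*(-88))*(q/M(3)) = ((-4 + 119) - 1*(-88))*(-36*(12 + 3)/(4 + 3)/25) = (115 + 88)*(-36/(25*(7/15))) = 203*(-36/(25*((1/15)*7))) = 203*(-36/(25*7/15)) = 203*(-36/25*15/7) = 203*(-108/35) = -3132/5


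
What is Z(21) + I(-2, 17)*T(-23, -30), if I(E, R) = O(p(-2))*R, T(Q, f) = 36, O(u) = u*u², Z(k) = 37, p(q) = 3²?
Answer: 446185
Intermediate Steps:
p(q) = 9
O(u) = u³
I(E, R) = 729*R (I(E, R) = 9³*R = 729*R)
Z(21) + I(-2, 17)*T(-23, -30) = 37 + (729*17)*36 = 37 + 12393*36 = 37 + 446148 = 446185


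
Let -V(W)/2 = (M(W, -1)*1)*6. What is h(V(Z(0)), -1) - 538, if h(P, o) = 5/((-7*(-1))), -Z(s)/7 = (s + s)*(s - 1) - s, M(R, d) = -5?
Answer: -3761/7 ≈ -537.29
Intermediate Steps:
Z(s) = 7*s - 14*s*(-1 + s) (Z(s) = -7*((s + s)*(s - 1) - s) = -7*((2*s)*(-1 + s) - s) = -7*(2*s*(-1 + s) - s) = -7*(-s + 2*s*(-1 + s)) = 7*s - 14*s*(-1 + s))
V(W) = 60 (V(W) = -2*(-5*1)*6 = -(-10)*6 = -2*(-30) = 60)
h(P, o) = 5/7
h(V(Z(0)), -1) - 538 = 5/7 - 538 = -3761/7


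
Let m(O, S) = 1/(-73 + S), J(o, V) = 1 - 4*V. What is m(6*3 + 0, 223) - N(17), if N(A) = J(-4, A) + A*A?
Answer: -33299/150 ≈ -221.99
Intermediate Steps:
N(A) = 1 + A² - 4*A (N(A) = (1 - 4*A) + A*A = (1 - 4*A) + A² = 1 + A² - 4*A)
m(6*3 + 0, 223) - N(17) = 1/(-73 + 223) - (1 + 17² - 4*17) = 1/150 - (1 + 289 - 68) = 1/150 - 1*222 = 1/150 - 222 = -33299/150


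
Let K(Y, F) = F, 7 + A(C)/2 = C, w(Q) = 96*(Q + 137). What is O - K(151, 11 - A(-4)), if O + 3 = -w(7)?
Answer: -13860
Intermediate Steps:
w(Q) = 13152 + 96*Q (w(Q) = 96*(137 + Q) = 13152 + 96*Q)
A(C) = -14 + 2*C
O = -13827 (O = -3 - (13152 + 96*7) = -3 - (13152 + 672) = -3 - 1*13824 = -3 - 13824 = -13827)
O - K(151, 11 - A(-4)) = -13827 - (11 - (-14 + 2*(-4))) = -13827 - (11 - (-14 - 8)) = -13827 - (11 - 1*(-22)) = -13827 - (11 + 22) = -13827 - 1*33 = -13827 - 33 = -13860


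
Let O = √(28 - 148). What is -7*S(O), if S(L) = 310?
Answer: -2170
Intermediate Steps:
O = 2*I*√30 (O = √(-120) = 2*I*√30 ≈ 10.954*I)
-7*S(O) = -7*310 = -2170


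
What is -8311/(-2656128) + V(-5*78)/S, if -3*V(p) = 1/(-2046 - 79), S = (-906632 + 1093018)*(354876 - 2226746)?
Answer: 513475755733908927/164102675024207920000 ≈ 0.0031290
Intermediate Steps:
S = -348890361820 (S = 186386*(-1871870) = -348890361820)
V(p) = 1/6375 (V(p) = -1/(3*(-2046 - 79)) = -1/3/(-2125) = -1/3*(-1/2125) = 1/6375)
-8311/(-2656128) + V(-5*78)/S = -8311/(-2656128) + (1/6375)/(-348890361820) = -8311*(-1/2656128) + (1/6375)*(-1/348890361820) = 8311/2656128 - 1/2224176056602500 = 513475755733908927/164102675024207920000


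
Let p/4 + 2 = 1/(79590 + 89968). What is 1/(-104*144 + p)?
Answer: -84779/1270328534 ≈ -6.6738e-5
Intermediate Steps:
p = -678230/84779 (p = -8 + 4/(79590 + 89968) = -8 + 4/169558 = -8 + 4*(1/169558) = -8 + 2/84779 = -678230/84779 ≈ -8.0000)
1/(-104*144 + p) = 1/(-104*144 - 678230/84779) = 1/(-14976 - 678230/84779) = 1/(-1270328534/84779) = -84779/1270328534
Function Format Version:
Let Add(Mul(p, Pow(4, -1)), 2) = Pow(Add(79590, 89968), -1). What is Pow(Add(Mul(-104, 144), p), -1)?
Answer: Rational(-84779, 1270328534) ≈ -6.6738e-5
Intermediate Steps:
p = Rational(-678230, 84779) (p = Add(-8, Mul(4, Pow(Add(79590, 89968), -1))) = Add(-8, Mul(4, Pow(169558, -1))) = Add(-8, Mul(4, Rational(1, 169558))) = Add(-8, Rational(2, 84779)) = Rational(-678230, 84779) ≈ -8.0000)
Pow(Add(Mul(-104, 144), p), -1) = Pow(Add(Mul(-104, 144), Rational(-678230, 84779)), -1) = Pow(Add(-14976, Rational(-678230, 84779)), -1) = Pow(Rational(-1270328534, 84779), -1) = Rational(-84779, 1270328534)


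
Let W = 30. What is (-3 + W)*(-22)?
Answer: -594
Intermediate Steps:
(-3 + W)*(-22) = (-3 + 30)*(-22) = 27*(-22) = -594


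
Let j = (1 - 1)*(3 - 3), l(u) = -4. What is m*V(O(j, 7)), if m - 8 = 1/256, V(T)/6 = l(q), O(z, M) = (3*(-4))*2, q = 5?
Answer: -6147/32 ≈ -192.09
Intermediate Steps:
j = 0 (j = 0*0 = 0)
O(z, M) = -24 (O(z, M) = -12*2 = -24)
V(T) = -24 (V(T) = 6*(-4) = -24)
m = 2049/256 (m = 8 + 1/256 = 2049/256 ≈ 8.0039)
m*V(O(j, 7)) = (2049/256)*(-24) = -6147/32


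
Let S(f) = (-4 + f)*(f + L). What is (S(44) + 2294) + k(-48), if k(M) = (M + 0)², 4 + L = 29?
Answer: 7358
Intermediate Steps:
L = 25 (L = -4 + 29 = 25)
k(M) = M²
S(f) = (-4 + f)*(25 + f) (S(f) = (-4 + f)*(f + 25) = (-4 + f)*(25 + f))
(S(44) + 2294) + k(-48) = ((-100 + 44² + 21*44) + 2294) + (-48)² = ((-100 + 1936 + 924) + 2294) + 2304 = (2760 + 2294) + 2304 = 5054 + 2304 = 7358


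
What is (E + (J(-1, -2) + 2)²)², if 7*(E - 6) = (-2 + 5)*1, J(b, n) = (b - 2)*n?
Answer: 243049/49 ≈ 4960.2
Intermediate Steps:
J(b, n) = n*(-2 + b) (J(b, n) = (-2 + b)*n = n*(-2 + b))
E = 45/7 (E = 6 + ((-2 + 5)*1)/7 = 6 + (3*1)/7 = 6 + (⅐)*3 = 6 + 3/7 = 45/7 ≈ 6.4286)
(E + (J(-1, -2) + 2)²)² = (45/7 + (-2*(-2 - 1) + 2)²)² = (45/7 + (-2*(-3) + 2)²)² = (45/7 + (6 + 2)²)² = (45/7 + 8²)² = (45/7 + 64)² = (493/7)² = 243049/49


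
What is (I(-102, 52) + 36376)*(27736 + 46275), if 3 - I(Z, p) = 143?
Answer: 2681862596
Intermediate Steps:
I(Z, p) = -140 (I(Z, p) = 3 - 1*143 = 3 - 143 = -140)
(I(-102, 52) + 36376)*(27736 + 46275) = (-140 + 36376)*(27736 + 46275) = 36236*74011 = 2681862596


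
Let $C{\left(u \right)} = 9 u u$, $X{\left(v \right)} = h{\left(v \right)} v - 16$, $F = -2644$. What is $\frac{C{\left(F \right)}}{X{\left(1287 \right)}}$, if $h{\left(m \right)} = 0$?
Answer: $-3932289$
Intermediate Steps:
$X{\left(v \right)} = -16$ ($X{\left(v \right)} = 0 v - 16 = 0 - 16 = -16$)
$C{\left(u \right)} = 9 u^{2}$
$\frac{C{\left(F \right)}}{X{\left(1287 \right)}} = \frac{9 \left(-2644\right)^{2}}{-16} = 9 \cdot 6990736 \left(- \frac{1}{16}\right) = 62916624 \left(- \frac{1}{16}\right) = -3932289$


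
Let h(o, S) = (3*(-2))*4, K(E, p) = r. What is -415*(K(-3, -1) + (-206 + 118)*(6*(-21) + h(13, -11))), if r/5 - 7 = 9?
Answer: -5511200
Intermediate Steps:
r = 80 (r = 35 + 5*9 = 35 + 45 = 80)
K(E, p) = 80
h(o, S) = -24 (h(o, S) = -6*4 = -24)
-415*(K(-3, -1) + (-206 + 118)*(6*(-21) + h(13, -11))) = -415*(80 + (-206 + 118)*(6*(-21) - 24)) = -415*(80 - 88*(-126 - 24)) = -415*(80 - 88*(-150)) = -415*(80 + 13200) = -415*13280 = -5511200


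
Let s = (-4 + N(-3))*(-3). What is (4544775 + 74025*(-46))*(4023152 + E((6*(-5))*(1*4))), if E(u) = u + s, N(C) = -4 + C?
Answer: 4584785450625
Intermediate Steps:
s = 33 (s = (-4 + (-4 - 3))*(-3) = (-4 - 7)*(-3) = -11*(-3) = 33)
E(u) = 33 + u (E(u) = u + 33 = 33 + u)
(4544775 + 74025*(-46))*(4023152 + E((6*(-5))*(1*4))) = (4544775 + 74025*(-46))*(4023152 + (33 + (6*(-5))*(1*4))) = (4544775 - 3405150)*(4023152 + (33 - 30*4)) = 1139625*(4023152 + (33 - 120)) = 1139625*(4023152 - 87) = 1139625*4023065 = 4584785450625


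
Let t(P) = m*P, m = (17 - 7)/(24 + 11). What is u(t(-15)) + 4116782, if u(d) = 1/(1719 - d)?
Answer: 49660741273/12063 ≈ 4.1168e+6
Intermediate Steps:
m = 2/7 (m = 10/35 = 10*(1/35) = 2/7 ≈ 0.28571)
t(P) = 2*P/7
u(t(-15)) + 4116782 = -1/(-1719 + (2/7)*(-15)) + 4116782 = -1/(-1719 - 30/7) + 4116782 = -1/(-12063/7) + 4116782 = -1*(-7/12063) + 4116782 = 7/12063 + 4116782 = 49660741273/12063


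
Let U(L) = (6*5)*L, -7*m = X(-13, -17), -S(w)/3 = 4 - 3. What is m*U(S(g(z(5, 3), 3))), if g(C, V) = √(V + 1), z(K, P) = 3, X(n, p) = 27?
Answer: 2430/7 ≈ 347.14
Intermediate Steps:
g(C, V) = √(1 + V)
S(w) = -3 (S(w) = -3*(4 - 3) = -3*1 = -3)
m = -27/7 (m = -⅐*27 = -27/7 ≈ -3.8571)
U(L) = 30*L
m*U(S(g(z(5, 3), 3))) = -810*(-3)/7 = -27/7*(-90) = 2430/7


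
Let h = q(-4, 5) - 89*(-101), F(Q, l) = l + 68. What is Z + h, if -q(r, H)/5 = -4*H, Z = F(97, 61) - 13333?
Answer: -4115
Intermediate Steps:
F(Q, l) = 68 + l
Z = -13204 (Z = (68 + 61) - 13333 = 129 - 13333 = -13204)
q(r, H) = 20*H (q(r, H) = -(-20)*H = 20*H)
h = 9089 (h = 20*5 - 89*(-101) = 100 + 8989 = 9089)
Z + h = -13204 + 9089 = -4115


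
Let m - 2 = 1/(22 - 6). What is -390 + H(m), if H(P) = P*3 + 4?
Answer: -6077/16 ≈ -379.81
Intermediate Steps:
m = 33/16 (m = 2 + 1/(22 - 6) = 2 + 1/16 = 33/16 ≈ 2.0625)
H(P) = 4 + 3*P (H(P) = 3*P + 4 = 4 + 3*P)
-390 + H(m) = -390 + (4 + 3*(33/16)) = -390 + (4 + 99/16) = -390 + 163/16 = -6077/16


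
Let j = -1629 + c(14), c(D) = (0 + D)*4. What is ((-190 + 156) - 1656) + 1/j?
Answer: -2658371/1573 ≈ -1690.0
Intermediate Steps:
c(D) = 4*D (c(D) = D*4 = 4*D)
j = -1573 (j = -1629 + 4*14 = -1629 + 56 = -1573)
((-190 + 156) - 1656) + 1/j = ((-190 + 156) - 1656) + 1/(-1573) = (-34 - 1656) - 1/1573 = -1690 - 1/1573 = -2658371/1573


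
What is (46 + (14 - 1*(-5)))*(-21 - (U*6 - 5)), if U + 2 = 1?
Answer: -650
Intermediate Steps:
U = -1 (U = -2 + 1 = -1)
(46 + (14 - 1*(-5)))*(-21 - (U*6 - 5)) = (46 + (14 - 1*(-5)))*(-21 - (-1*6 - 5)) = (46 + (14 + 5))*(-21 - (-6 - 5)) = (46 + 19)*(-21 - 1*(-11)) = 65*(-21 + 11) = 65*(-10) = -650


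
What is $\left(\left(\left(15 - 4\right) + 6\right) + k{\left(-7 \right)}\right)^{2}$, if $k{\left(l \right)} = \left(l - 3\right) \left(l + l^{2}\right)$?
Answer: $162409$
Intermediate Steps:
$k{\left(l \right)} = \left(-3 + l\right) \left(l + l^{2}\right)$
$\left(\left(\left(15 - 4\right) + 6\right) + k{\left(-7 \right)}\right)^{2} = \left(\left(\left(15 - 4\right) + 6\right) - 7 \left(-3 + \left(-7\right)^{2} - -14\right)\right)^{2} = \left(\left(11 + 6\right) - 7 \left(-3 + 49 + 14\right)\right)^{2} = \left(17 - 420\right)^{2} = \left(-403\right)^{2} = 162409$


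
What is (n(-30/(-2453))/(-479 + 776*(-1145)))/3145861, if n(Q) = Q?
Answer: -10/2286741615179989 ≈ -4.3730e-15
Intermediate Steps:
(n(-30/(-2453))/(-479 + 776*(-1145)))/3145861 = ((-30/(-2453))/(-479 + 776*(-1145)))/3145861 = ((-30*(-1/2453))/(-479 - 888520))*(1/3145861) = ((30/2453)/(-888999))*(1/3145861) = ((30/2453)*(-1/888999))*(1/3145861) = -10/726904849*1/3145861 = -10/2286741615179989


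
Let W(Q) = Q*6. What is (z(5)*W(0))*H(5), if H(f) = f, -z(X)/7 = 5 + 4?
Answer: 0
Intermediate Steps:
z(X) = -63 (z(X) = -7*(5 + 4) = -7*9 = -63)
W(Q) = 6*Q
(z(5)*W(0))*H(5) = -378*0*5 = -63*0*5 = 0*5 = 0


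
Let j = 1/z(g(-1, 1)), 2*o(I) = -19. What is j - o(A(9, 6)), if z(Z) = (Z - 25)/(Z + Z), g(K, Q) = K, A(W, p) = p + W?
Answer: 249/26 ≈ 9.5769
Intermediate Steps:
A(W, p) = W + p
o(I) = -19/2 (o(I) = (½)*(-19) = -19/2)
z(Z) = (-25 + Z)/(2*Z) (z(Z) = (-25 + Z)/((2*Z)) = (-25 + Z)*(1/(2*Z)) = (-25 + Z)/(2*Z))
j = 1/13 (j = 1/((½)*(-25 - 1)/(-1)) = 1/((½)*(-1)*(-26)) = 1/13 ≈ 0.076923)
j - o(A(9, 6)) = 1/13 - 1*(-19/2) = 1/13 + 19/2 = 249/26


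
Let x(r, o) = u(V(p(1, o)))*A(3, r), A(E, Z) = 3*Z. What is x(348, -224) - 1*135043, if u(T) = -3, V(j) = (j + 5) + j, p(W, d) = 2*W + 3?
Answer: -138175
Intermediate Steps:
p(W, d) = 3 + 2*W
V(j) = 5 + 2*j (V(j) = (5 + j) + j = 5 + 2*j)
x(r, o) = -9*r
x(348, -224) - 1*135043 = -9*348 - 1*135043 = -3132 - 135043 = -138175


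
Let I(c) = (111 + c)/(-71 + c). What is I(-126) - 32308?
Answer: -6364661/197 ≈ -32308.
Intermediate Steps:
I(c) = (111 + c)/(-71 + c)
I(-126) - 32308 = (111 - 126)/(-71 - 126) - 32308 = -15/(-197) - 32308 = -1/197*(-15) - 32308 = 15/197 - 32308 = -6364661/197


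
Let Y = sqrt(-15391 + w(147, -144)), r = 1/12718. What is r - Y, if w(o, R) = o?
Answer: 1/12718 - 2*I*sqrt(3811) ≈ 7.8629e-5 - 123.47*I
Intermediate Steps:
r = 1/12718 ≈ 7.8629e-5
Y = 2*I*sqrt(3811) (Y = sqrt(-15391 + 147) = sqrt(-15244) = 2*I*sqrt(3811) ≈ 123.47*I)
r - Y = 1/12718 - 2*I*sqrt(3811)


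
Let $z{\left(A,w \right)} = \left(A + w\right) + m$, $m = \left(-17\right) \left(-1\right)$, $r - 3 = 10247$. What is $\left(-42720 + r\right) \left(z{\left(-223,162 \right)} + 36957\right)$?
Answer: $-1198565110$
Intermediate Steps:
$r = 10250$ ($r = 3 + 10247 = 10250$)
$m = 17$
$z{\left(A,w \right)} = 17 + A + w$ ($z{\left(A,w \right)} = \left(A + w\right) + 17 = 17 + A + w$)
$\left(-42720 + r\right) \left(z{\left(-223,162 \right)} + 36957\right) = \left(-42720 + 10250\right) \left(\left(17 - 223 + 162\right) + 36957\right) = - 32470 \left(-44 + 36957\right) = \left(-32470\right) 36913 = -1198565110$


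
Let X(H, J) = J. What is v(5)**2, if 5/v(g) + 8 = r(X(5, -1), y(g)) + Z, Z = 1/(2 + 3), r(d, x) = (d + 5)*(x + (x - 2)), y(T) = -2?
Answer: 625/25281 ≈ 0.024722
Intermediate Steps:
r(d, x) = (-2 + 2*x)*(5 + d) (r(d, x) = (5 + d)*(x + (-2 + x)) = (5 + d)*(-2 + 2*x) = (-2 + 2*x)*(5 + d))
Z = 1/5 ≈ 0.20000
v(g) = -25/159 (v(g) = 5/(-8 + ((-10 - 2*(-1) + 10*(-2) + 2*(-1)*(-2)) + 1/5)) = 5/(-8 + ((-10 + 2 - 20 + 4) + 1/5)) = 5/(-8 + (-24 + 1/5)) = 5/(-8 - 119/5) = 5/(-159/5) = 5*(-5/159) = -25/159)
v(5)**2 = (-25/159)**2 = 625/25281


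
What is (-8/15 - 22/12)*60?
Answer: -142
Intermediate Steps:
(-8/15 - 22/12)*60 = (-8*1/15 - 22*1/12)*60 = (-8/15 - 11/6)*60 = -71/30*60 = -142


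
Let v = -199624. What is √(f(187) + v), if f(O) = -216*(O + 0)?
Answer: 4*I*√15001 ≈ 489.91*I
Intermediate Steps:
f(O) = -216*O
√(f(187) + v) = √(-216*187 - 199624) = √(-40392 - 199624) = √(-240016) = 4*I*√15001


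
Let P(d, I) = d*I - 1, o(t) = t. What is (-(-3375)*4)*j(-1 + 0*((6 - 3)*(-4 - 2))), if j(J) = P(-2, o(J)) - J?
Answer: 27000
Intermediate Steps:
P(d, I) = -1 + I*d (P(d, I) = I*d - 1 = -1 + I*d)
j(J) = -1 - 3*J (j(J) = (-1 + J*(-2)) - J = (-1 - 2*J) - J = -1 - 3*J)
(-(-3375)*4)*j(-1 + 0*((6 - 3)*(-4 - 2))) = (-(-3375)*4)*(-1 - 3*(-1 + 0*((6 - 3)*(-4 - 2)))) = (-135*(-100))*(-1 - 3*(-1 + 0*(3*(-6)))) = 13500*(-1 - 3*(-1 + 0*(-18))) = 13500*(-1 - 3*(-1 + 0)) = 13500*(-1 - 3*(-1)) = 13500*(-1 + 3) = 13500*2 = 27000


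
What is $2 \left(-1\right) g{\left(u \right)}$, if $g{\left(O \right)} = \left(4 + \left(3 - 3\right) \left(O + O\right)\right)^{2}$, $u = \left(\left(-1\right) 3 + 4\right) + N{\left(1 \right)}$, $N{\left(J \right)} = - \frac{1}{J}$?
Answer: $-32$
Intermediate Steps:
$u = 0$ ($u = \left(\left(-1\right) 3 + 4\right) - 1^{-1} = \left(-3 + 4\right) - 1 = 1 - 1 = 0$)
$g{\left(O \right)} = 16$ ($g{\left(O \right)} = \left(4 + 0 \cdot 2 O\right)^{2} = \left(4 + 0\right)^{2} = 4^{2} = 16$)
$2 \left(-1\right) g{\left(u \right)} = 2 \left(-1\right) 16 = \left(-2\right) 16 = -32$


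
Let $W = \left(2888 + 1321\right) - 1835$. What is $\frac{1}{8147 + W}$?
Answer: $\frac{1}{10521} \approx 9.5048 \cdot 10^{-5}$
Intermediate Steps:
$W = 2374$ ($W = 4209 - 1835 = 2374$)
$\frac{1}{8147 + W} = \frac{1}{8147 + 2374} = \frac{1}{10521}$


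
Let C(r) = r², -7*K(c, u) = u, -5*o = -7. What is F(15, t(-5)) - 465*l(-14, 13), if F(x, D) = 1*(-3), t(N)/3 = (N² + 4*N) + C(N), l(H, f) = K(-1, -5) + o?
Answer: -6903/7 ≈ -986.14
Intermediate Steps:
o = 7/5 (o = -⅕*(-7) = 7/5 ≈ 1.4000)
K(c, u) = -u/7
l(H, f) = 74/35 (l(H, f) = -⅐*(-5) + 7/5 = 5/7 + 7/5 = 74/35)
t(N) = 6*N² + 12*N (t(N) = 3*((N² + 4*N) + N²) = 3*(2*N² + 4*N) = 6*N² + 12*N)
F(x, D) = -3
F(15, t(-5)) - 465*l(-14, 13) = -3 - 465*74/35 = -3 - 6882/7 = -6903/7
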